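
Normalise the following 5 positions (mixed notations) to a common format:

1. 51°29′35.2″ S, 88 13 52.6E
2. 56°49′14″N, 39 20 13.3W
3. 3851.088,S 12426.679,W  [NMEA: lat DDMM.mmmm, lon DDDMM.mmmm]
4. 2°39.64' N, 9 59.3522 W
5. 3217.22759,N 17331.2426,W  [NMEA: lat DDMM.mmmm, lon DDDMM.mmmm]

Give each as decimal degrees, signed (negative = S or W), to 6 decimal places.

1. -51.493111, 88.231278
2. 56.820556, -39.337028
3. -38.851467, -124.444650
4. 2.660667, -9.989203
5. 32.287127, -173.520710

Point 1:
  Lat: 51° + 29/60 + 35.2/3600 = 51 + 0.483333 + 0.009778 = 51.4931111
  hemisphere S, so the sign is −
  Lon: 13′ + 52.6″ = 13.87667′; 88 + 13.87667/60 = 88.2312778
  E → positive
Point 2:
  Lat: 56 + 49/60 + 14/3600 = 56.8205556
  N → positive
  λ: 39 + 20/60 + 13.3/3600 = 39.3370278
  hemisphere W, so the sign is −
Point 3:
  Latitude: degrees = first 2 digits = 38, minutes = 51.088; 38 + 51.088/60 = 38.8514667
  S ⇒ negate
  λ: degrees = first 3 digits = 124, minutes = 26.679; 124 + 26.679/60 = 124.4446500
  W ⇒ negate
Point 4:
  Lat: 39.64′ = 0.660667°; total 2.6606667
  N → positive
  λ: 9 + 59.3522/60 = 9.9892033
  hemisphere W, so the sign is −
Point 5:
  φ: degrees = first 2 digits = 32, minutes = 17.22759; 32 + 17.22759/60 = 32.2871265
  N ⇒ keep positive
  Lon: degrees = first 3 digits = 173, minutes = 31.2426; 173 + 31.2426/60 = 173.5207100
  hemisphere W, so the sign is −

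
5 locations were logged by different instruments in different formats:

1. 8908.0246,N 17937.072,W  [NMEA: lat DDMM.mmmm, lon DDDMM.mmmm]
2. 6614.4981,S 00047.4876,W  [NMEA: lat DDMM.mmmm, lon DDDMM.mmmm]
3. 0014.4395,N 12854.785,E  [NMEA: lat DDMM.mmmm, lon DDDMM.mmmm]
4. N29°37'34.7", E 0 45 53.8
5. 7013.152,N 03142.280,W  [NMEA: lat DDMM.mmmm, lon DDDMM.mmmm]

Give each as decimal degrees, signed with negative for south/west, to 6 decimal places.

1. 89.133743, -179.617867
2. -66.241635, -0.791460
3. 0.240658, 128.913083
4. 29.626306, 0.764944
5. 70.219200, -31.704667

Point 1:
  Lat: split at 2 digits → 89° and 8.0246′; 89 + 8.0246/60 = 89.1337433
  N ⇒ keep positive
  Longitude: degrees = first 3 digits = 179, minutes = 37.072; 179 + 37.072/60 = 179.6178667
  hemisphere W, so the sign is −
Point 2:
  Latitude: split at 2 digits → 66° and 14.4981′; 66 + 14.4981/60 = 66.2416350
  S → negative
  Longitude: degrees = first 3 digits = 0, minutes = 47.4876; 0 + 47.4876/60 = 0.7914600
  hemisphere W, so the sign is −
Point 3:
  Lat: degrees = first 2 digits = 0, minutes = 14.4395; 0 + 14.4395/60 = 0.2406583
  N ⇒ keep positive
  λ: degrees = first 3 digits = 128, minutes = 54.785; 128 + 54.785/60 = 128.9130833
  E ⇒ keep positive
Point 4:
  Latitude: 29° + 37/60 + 34.7/3600 = 29 + 0.616667 + 0.009639 = 29.6263056
  N ⇒ keep positive
  Longitude: 0° + 45/60 + 53.8/3600 = 0 + 0.750000 + 0.014944 = 0.7649444
  E → positive
Point 5:
  Lat: split at 2 digits → 70° and 13.152′; 70 + 13.152/60 = 70.2192000
  N → positive
  λ: degrees = first 3 digits = 31, minutes = 42.28; 31 + 42.28/60 = 31.7046667
  W ⇒ negate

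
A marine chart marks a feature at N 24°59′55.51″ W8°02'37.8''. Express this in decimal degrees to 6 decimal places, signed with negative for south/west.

φ: 59′ + 55.51″ = 59.92517′; 24 + 59.92517/60 = 24.9987528
N → positive
Lon: 8 + 2/60 + 37.8/3600 = 8.0438333
W ⇒ negate

24.998753, -8.043833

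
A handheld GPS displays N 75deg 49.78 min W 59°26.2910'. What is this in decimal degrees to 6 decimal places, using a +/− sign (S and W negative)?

75.829667, -59.438183

Lat: 49.78′ = 0.829667°; total 75.8296667
N ⇒ keep positive
λ: 59 + 26.291/60 = 59.4381833
hemisphere W, so the sign is −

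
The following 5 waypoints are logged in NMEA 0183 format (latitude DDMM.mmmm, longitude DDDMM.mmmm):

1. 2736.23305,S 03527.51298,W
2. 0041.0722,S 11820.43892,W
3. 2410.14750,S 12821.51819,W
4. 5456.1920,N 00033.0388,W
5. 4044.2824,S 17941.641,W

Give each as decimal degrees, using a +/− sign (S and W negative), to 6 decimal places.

1. -27.603884, -35.458550
2. -0.684537, -118.340649
3. -24.169125, -128.358637
4. 54.936533, -0.550647
5. -40.738040, -179.694017

Point 1:
  φ: degrees = first 2 digits = 27, minutes = 36.23305; 27 + 36.23305/60 = 27.6038842
  S → negative
  λ: split at 3 digits → 035° and 27.51298′; 35 + 27.51298/60 = 35.4585497
  W ⇒ negate
Point 2:
  φ: split at 2 digits → 00° and 41.0722′; 0 + 41.0722/60 = 0.6845367
  S ⇒ negate
  Longitude: degrees = first 3 digits = 118, minutes = 20.43892; 118 + 20.43892/60 = 118.3406487
  W ⇒ negate
Point 3:
  φ: split at 2 digits → 24° and 10.1475′; 24 + 10.1475/60 = 24.1691250
  hemisphere S, so the sign is −
  Lon: degrees = first 3 digits = 128, minutes = 21.51819; 128 + 21.51819/60 = 128.3586365
  W ⇒ negate
Point 4:
  φ: split at 2 digits → 54° and 56.192′; 54 + 56.192/60 = 54.9365333
  N ⇒ keep positive
  Longitude: degrees = first 3 digits = 0, minutes = 33.0388; 0 + 33.0388/60 = 0.5506467
  W → negative
Point 5:
  φ: split at 2 digits → 40° and 44.2824′; 40 + 44.2824/60 = 40.7380400
  S ⇒ negate
  λ: split at 3 digits → 179° and 41.641′; 179 + 41.641/60 = 179.6940167
  W → negative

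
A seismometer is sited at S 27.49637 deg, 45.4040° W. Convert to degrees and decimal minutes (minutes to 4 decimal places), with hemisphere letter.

φ: minutes = (27.496370 − 27) × 60 = 29.782200
Lon: fractional part 0.404000 → 24.240000 minutes

27° 29.7822′ S, 45° 24.2400′ W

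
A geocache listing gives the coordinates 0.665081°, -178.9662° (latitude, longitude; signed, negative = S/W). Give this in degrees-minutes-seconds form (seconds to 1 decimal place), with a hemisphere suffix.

0°39′54.3″ N, 178°57′58.3″ W

Latitude: 0.665081° → 39.90486′; 0.90486 × 60 = 54.292″
Longitude is negative → W; |value| = 178.966200
λ: 0.966200 × 60 = 57.97200′ → 57′, remainder × 60 = 58.320″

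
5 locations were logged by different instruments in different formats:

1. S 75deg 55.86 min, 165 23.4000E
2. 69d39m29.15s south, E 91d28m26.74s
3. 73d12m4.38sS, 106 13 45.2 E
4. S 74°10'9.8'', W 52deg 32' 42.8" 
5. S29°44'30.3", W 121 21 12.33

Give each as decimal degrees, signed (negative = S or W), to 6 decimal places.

Point 1:
  Lat: 75 + 55.86/60 = 75.9310000
  hemisphere S, so the sign is −
  λ: 23.4′ = 0.390000°; total 165.3900000
  E ⇒ keep positive
Point 2:
  Latitude: 69° + 39/60 + 29.15/3600 = 69 + 0.650000 + 0.008097 = 69.6580972
  S ⇒ negate
  λ: 91 + 28/60 + 26.74/3600 = 91.4740944
  E ⇒ keep positive
Point 3:
  Latitude: 73 + 12/60 + 4.38/3600 = 73.2012167
  S ⇒ negate
  Longitude: 106 + 13/60 + 45.2/3600 = 106.2292222
  E → positive
Point 4:
  φ: 74° + 10/60 + 9.8/3600 = 74 + 0.166667 + 0.002722 = 74.1693889
  S ⇒ negate
  λ: 52° + 32/60 + 42.8/3600 = 52 + 0.533333 + 0.011889 = 52.5452222
  W ⇒ negate
Point 5:
  φ: 29° + 44/60 + 30.3/3600 = 29 + 0.733333 + 0.008417 = 29.7417500
  S ⇒ negate
  Longitude: 121 + 21/60 + 12.33/3600 = 121.3534250
  hemisphere W, so the sign is −

1. -75.931000, 165.390000
2. -69.658097, 91.474094
3. -73.201217, 106.229222
4. -74.169389, -52.545222
5. -29.741750, -121.353425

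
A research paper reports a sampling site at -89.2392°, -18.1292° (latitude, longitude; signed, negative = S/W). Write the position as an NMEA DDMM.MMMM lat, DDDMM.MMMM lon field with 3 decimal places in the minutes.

8914.352,S / 01807.752,W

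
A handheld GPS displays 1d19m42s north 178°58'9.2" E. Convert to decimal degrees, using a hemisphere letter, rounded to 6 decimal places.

φ: 19′ + 42″ = 19.70000′; 1 + 19.70000/60 = 1.3283333
Lon: 178 + 58/60 + 9.2/3600 = 178.9692222

1.328333° N, 178.969222° E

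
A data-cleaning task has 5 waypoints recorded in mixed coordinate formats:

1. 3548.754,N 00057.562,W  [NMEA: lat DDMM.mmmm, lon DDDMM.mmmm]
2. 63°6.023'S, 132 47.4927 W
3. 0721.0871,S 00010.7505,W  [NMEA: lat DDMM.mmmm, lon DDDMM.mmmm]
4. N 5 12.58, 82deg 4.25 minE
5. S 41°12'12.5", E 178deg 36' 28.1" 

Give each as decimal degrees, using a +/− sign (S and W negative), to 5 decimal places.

1. 35.81257, -0.95937
2. -63.10038, -132.79155
3. -7.35145, -0.17918
4. 5.20967, 82.07083
5. -41.20347, 178.60781

Point 1:
  Lat: split at 2 digits → 35° and 48.754′; 35 + 48.754/60 = 35.812567
  N → positive
  Lon: split at 3 digits → 000° and 57.562′; 0 + 57.562/60 = 0.959367
  W ⇒ negate
Point 2:
  Latitude: 63 + 6.023/60 = 63.100383
  hemisphere S, so the sign is −
  Lon: 47.4927′ = 0.791545°; total 132.791545
  hemisphere W, so the sign is −
Point 3:
  φ: split at 2 digits → 07° and 21.0871′; 7 + 21.0871/60 = 7.351452
  hemisphere S, so the sign is −
  Longitude: degrees = first 3 digits = 0, minutes = 10.7505; 0 + 10.7505/60 = 0.179175
  W ⇒ negate
Point 4:
  Lat: 5 + 12.58/60 = 5.209667
  N ⇒ keep positive
  Lon: 82 + 4.25/60 = 82.070833
  E ⇒ keep positive
Point 5:
  Lat: 12′ + 12.5″ = 12.20833′; 41 + 12.20833/60 = 41.203472
  S → negative
  λ: 36′ + 28.1″ = 36.46833′; 178 + 36.46833/60 = 178.607806
  E → positive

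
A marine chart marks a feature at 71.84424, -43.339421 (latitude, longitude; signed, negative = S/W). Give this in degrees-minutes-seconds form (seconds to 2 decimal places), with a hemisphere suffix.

71°50′39.26″ N, 43°20′21.92″ W

φ: whole degrees 71; 50.65440′ → 50′ and 39.2640″
Longitude is negative → W; |value| = 43.339421
λ: 0.339421° → 20.36526′; 0.36526 × 60 = 21.9156″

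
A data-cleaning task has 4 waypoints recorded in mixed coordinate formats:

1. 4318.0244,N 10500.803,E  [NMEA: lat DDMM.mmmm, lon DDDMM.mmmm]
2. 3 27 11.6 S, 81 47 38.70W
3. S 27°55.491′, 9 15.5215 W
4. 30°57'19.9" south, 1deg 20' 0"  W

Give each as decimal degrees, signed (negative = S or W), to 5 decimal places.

Point 1:
  φ: split at 2 digits → 43° and 18.0244′; 43 + 18.0244/60 = 43.300407
  N → positive
  λ: degrees = first 3 digits = 105, minutes = 0.803; 105 + 0.803/60 = 105.013383
  E ⇒ keep positive
Point 2:
  φ: 3° + 27/60 + 11.6/3600 = 3 + 0.450000 + 0.003222 = 3.453222
  hemisphere S, so the sign is −
  Longitude: 81 + 47/60 + 38.7/3600 = 81.794083
  W → negative
Point 3:
  φ: 27 + 55.491/60 = 27.924850
  S ⇒ negate
  λ: 9 + 15.5215/60 = 9.258692
  W → negative
Point 4:
  φ: 30° + 57/60 + 19.9/3600 = 30 + 0.950000 + 0.005528 = 30.955528
  hemisphere S, so the sign is −
  λ: 20′ + 0″ = 20.00000′; 1 + 20.00000/60 = 1.333333
  hemisphere W, so the sign is −

1. 43.30041, 105.01338
2. -3.45322, -81.79408
3. -27.92485, -9.25869
4. -30.95553, -1.33333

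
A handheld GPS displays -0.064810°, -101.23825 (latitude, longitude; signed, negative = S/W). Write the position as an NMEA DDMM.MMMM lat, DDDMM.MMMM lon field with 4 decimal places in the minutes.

0003.8886,S / 10114.2950,W

Latitude is negative → S; |value| = 0.064810
Latitude: fractional part 0.064810 → 3.888600 minutes
Longitude is negative → W; |value| = 101.238250
Longitude: minutes = (101.238250 − 101) × 60 = 14.295000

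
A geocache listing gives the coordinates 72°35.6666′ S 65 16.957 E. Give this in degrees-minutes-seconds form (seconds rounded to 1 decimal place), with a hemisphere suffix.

72°35′40.0″ S, 65°16′57.4″ E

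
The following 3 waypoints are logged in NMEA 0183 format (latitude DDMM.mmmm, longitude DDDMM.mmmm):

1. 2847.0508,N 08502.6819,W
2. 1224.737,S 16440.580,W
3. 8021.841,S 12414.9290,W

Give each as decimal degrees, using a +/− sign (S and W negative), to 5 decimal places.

1. 28.78418, -85.04470
2. -12.41228, -164.67633
3. -80.36402, -124.24882

Point 1:
  Lat: split at 2 digits → 28° and 47.0508′; 28 + 47.0508/60 = 28.784180
  N → positive
  Lon: degrees = first 3 digits = 85, minutes = 2.6819; 85 + 2.6819/60 = 85.044698
  W → negative
Point 2:
  Lat: split at 2 digits → 12° and 24.737′; 12 + 24.737/60 = 12.412283
  S → negative
  λ: split at 3 digits → 164° and 40.58′; 164 + 40.58/60 = 164.676333
  hemisphere W, so the sign is −
Point 3:
  Lat: degrees = first 2 digits = 80, minutes = 21.841; 80 + 21.841/60 = 80.364017
  S → negative
  λ: degrees = first 3 digits = 124, minutes = 14.929; 124 + 14.929/60 = 124.248817
  W → negative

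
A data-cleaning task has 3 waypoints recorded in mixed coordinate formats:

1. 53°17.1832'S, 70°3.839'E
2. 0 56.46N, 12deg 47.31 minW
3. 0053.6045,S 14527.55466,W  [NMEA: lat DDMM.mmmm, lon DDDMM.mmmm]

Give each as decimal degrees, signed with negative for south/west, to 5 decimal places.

Point 1:
  Lat: 53 + 17.1832/60 = 53.286387
  hemisphere S, so the sign is −
  λ: 70 + 3.839/60 = 70.063983
  E → positive
Point 2:
  Latitude: 56.46′ = 0.941000°; total 0.941000
  N ⇒ keep positive
  Longitude: 12 + 47.31/60 = 12.788500
  W → negative
Point 3:
  Latitude: degrees = first 2 digits = 0, minutes = 53.6045; 0 + 53.6045/60 = 0.893408
  S → negative
  λ: split at 3 digits → 145° and 27.55466′; 145 + 27.55466/60 = 145.459244
  hemisphere W, so the sign is −

1. -53.28639, 70.06398
2. 0.94100, -12.78850
3. -0.89341, -145.45924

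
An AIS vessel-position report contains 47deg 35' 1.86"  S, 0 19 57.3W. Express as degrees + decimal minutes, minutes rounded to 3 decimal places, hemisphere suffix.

47° 35.031′ S, 0° 19.955′ W

Lat: seconds/60 = 0.03100; minutes = 35 + 0.03100 = 35.03100
λ: seconds/60 = 0.95500; minutes = 19 + 0.95500 = 19.95500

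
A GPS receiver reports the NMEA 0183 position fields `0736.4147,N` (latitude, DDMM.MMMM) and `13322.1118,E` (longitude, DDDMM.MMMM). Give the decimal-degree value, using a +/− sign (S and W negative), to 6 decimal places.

7.606912, 133.368530

Lat: degrees = first 2 digits = 7, minutes = 36.4147; 7 + 36.4147/60 = 7.6069117
N ⇒ keep positive
Longitude: split at 3 digits → 133° and 22.1118′; 133 + 22.1118/60 = 133.3685300
E ⇒ keep positive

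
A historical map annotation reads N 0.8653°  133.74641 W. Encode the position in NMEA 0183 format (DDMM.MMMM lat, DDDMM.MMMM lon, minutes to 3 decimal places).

0051.918,N / 13344.785,W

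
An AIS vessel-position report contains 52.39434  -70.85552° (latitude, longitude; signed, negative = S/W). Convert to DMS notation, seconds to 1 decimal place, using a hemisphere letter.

Lat: 0.394340 × 60 = 23.66040′ → 23′, remainder × 60 = 39.624″
Longitude is negative → W; |value| = 70.855520
Longitude: 0.855520 × 60 = 51.33120′ → 51′, remainder × 60 = 19.872″

52°23′39.6″ N, 70°51′19.9″ W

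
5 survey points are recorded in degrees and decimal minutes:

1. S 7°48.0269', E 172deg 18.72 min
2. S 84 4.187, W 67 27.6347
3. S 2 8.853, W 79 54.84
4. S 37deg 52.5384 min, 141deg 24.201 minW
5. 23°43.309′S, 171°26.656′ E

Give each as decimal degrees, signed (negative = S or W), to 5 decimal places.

1. -7.80045, 172.31200
2. -84.06978, -67.46058
3. -2.14755, -79.91400
4. -37.87564, -141.40335
5. -23.72182, 171.44427

Point 1:
  Latitude: 48.0269′ = 0.800448°; total 7.800448
  S ⇒ negate
  λ: 172 + 18.72/60 = 172.312000
  E ⇒ keep positive
Point 2:
  φ: 4.187′ = 0.069783°; total 84.069783
  hemisphere S, so the sign is −
  λ: 67 + 27.6347/60 = 67.460578
  W → negative
Point 3:
  Lat: 2 + 8.853/60 = 2.147550
  hemisphere S, so the sign is −
  Longitude: 54.84′ = 0.914000°; total 79.914000
  W → negative
Point 4:
  Lat: 52.5384′ = 0.875640°; total 37.875640
  hemisphere S, so the sign is −
  λ: 24.201′ = 0.403350°; total 141.403350
  hemisphere W, so the sign is −
Point 5:
  φ: 23 + 43.309/60 = 23.721817
  S ⇒ negate
  λ: 26.656′ = 0.444267°; total 171.444267
  E ⇒ keep positive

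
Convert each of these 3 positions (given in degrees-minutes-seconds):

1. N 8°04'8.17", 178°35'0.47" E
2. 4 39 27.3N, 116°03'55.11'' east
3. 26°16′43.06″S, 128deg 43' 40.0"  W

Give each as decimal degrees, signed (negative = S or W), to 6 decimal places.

1. 8.068936, 178.583464
2. 4.657583, 116.065308
3. -26.278628, -128.727778

Point 1:
  φ: 8° + 4/60 + 8.17/3600 = 8 + 0.066667 + 0.002269 = 8.0689361
  N → positive
  Longitude: 178° + 35/60 + 0.47/3600 = 178 + 0.583333 + 0.000131 = 178.5834639
  E → positive
Point 2:
  Lat: 4 + 39/60 + 27.3/3600 = 4.6575833
  N ⇒ keep positive
  Lon: 3′ + 55.11″ = 3.91850′; 116 + 3.91850/60 = 116.0653083
  E ⇒ keep positive
Point 3:
  Latitude: 26 + 16/60 + 43.06/3600 = 26.2786278
  S ⇒ negate
  Longitude: 43′ + 40″ = 43.66667′; 128 + 43.66667/60 = 128.7277778
  W ⇒ negate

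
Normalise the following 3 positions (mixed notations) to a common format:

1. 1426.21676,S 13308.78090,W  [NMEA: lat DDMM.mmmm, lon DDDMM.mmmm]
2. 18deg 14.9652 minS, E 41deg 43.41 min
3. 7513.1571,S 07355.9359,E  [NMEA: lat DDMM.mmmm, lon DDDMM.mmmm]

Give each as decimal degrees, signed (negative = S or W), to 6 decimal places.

Point 1:
  Latitude: degrees = first 2 digits = 14, minutes = 26.21676; 14 + 26.21676/60 = 14.4369460
  S ⇒ negate
  Lon: split at 3 digits → 133° and 8.7809′; 133 + 8.7809/60 = 133.1463483
  hemisphere W, so the sign is −
Point 2:
  Latitude: 14.9652′ = 0.249420°; total 18.2494200
  hemisphere S, so the sign is −
  λ: 43.41′ = 0.723500°; total 41.7235000
  E ⇒ keep positive
Point 3:
  Lat: degrees = first 2 digits = 75, minutes = 13.1571; 75 + 13.1571/60 = 75.2192850
  S → negative
  Lon: split at 3 digits → 073° and 55.9359′; 73 + 55.9359/60 = 73.9322650
  E ⇒ keep positive

1. -14.436946, -133.146348
2. -18.249420, 41.723500
3. -75.219285, 73.932265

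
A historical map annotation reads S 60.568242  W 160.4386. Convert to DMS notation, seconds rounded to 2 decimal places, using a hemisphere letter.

φ: 0.568242 × 60 = 34.09452′ → 34′, remainder × 60 = 5.6712″
Lon: 0.438600 × 60 = 26.31600′ → 26′, remainder × 60 = 18.9600″

60°34′5.67″ S, 160°26′18.96″ W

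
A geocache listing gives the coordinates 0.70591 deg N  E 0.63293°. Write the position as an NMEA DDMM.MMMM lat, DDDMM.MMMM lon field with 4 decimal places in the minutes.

0042.3546,N / 00037.9758,E

φ: fractional part 0.705910 → 42.354600 minutes
Longitude: fractional part 0.632930 → 37.975800 minutes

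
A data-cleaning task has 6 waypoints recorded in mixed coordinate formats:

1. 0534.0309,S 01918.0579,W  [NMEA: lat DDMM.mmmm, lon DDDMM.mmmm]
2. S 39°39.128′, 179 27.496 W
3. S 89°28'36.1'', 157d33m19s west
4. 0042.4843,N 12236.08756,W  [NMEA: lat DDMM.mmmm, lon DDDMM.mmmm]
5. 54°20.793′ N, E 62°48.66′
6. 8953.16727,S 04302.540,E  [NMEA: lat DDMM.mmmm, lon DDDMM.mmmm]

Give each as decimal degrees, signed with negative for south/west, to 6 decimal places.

1. -5.567182, -19.300965
2. -39.652133, -179.458267
3. -89.476694, -157.555278
4. 0.708072, -122.601459
5. 54.346550, 62.811000
6. -89.886121, 43.042333

Point 1:
  Lat: split at 2 digits → 05° and 34.0309′; 5 + 34.0309/60 = 5.5671817
  S ⇒ negate
  λ: split at 3 digits → 019° and 18.0579′; 19 + 18.0579/60 = 19.3009650
  W ⇒ negate
Point 2:
  Latitude: 39.128′ = 0.652133°; total 39.6521333
  S ⇒ negate
  Longitude: 179 + 27.496/60 = 179.4582667
  W → negative
Point 3:
  Latitude: 89° + 28/60 + 36.1/3600 = 89 + 0.466667 + 0.010028 = 89.4766944
  S ⇒ negate
  Longitude: 157° + 33/60 + 19/3600 = 157 + 0.550000 + 0.005278 = 157.5552778
  hemisphere W, so the sign is −
Point 4:
  Lat: degrees = first 2 digits = 0, minutes = 42.4843; 0 + 42.4843/60 = 0.7080717
  N → positive
  Lon: degrees = first 3 digits = 122, minutes = 36.08756; 122 + 36.08756/60 = 122.6014593
  hemisphere W, so the sign is −
Point 5:
  Lat: 54 + 20.793/60 = 54.3465500
  N ⇒ keep positive
  λ: 48.66′ = 0.811000°; total 62.8110000
  E ⇒ keep positive
Point 6:
  φ: split at 2 digits → 89° and 53.16727′; 89 + 53.16727/60 = 89.8861212
  S → negative
  Longitude: split at 3 digits → 043° and 2.54′; 43 + 2.54/60 = 43.0423333
  E ⇒ keep positive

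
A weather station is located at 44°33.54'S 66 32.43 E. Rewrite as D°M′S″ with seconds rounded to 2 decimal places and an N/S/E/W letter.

44°33′32.40″ S, 66°32′25.80″ E

Lat: fractional minutes 0.54000 × 60 = 32.4000″
Lon: fractional minutes 0.43000 × 60 = 25.8000″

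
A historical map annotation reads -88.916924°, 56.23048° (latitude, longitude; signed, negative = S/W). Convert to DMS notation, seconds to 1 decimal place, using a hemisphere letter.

88°55′0.9″ S, 56°13′49.7″ E

Latitude is negative → S; |value| = 88.916924
Latitude: whole degrees 88; 55.01544′ → 55′ and 0.926″
Longitude: 0.230480 × 60 = 13.82880′ → 13′, remainder × 60 = 49.728″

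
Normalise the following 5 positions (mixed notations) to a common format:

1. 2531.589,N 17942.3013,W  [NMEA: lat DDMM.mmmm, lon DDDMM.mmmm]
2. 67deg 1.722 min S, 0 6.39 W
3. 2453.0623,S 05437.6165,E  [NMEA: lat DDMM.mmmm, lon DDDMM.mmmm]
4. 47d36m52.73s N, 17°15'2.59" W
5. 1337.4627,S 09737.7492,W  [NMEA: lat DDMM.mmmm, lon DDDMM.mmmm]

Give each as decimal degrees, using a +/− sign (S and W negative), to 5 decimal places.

1. 25.52648, -179.70502
2. -67.02870, -0.10650
3. -24.88437, 54.62694
4. 47.61465, -17.25072
5. -13.62438, -97.62915

Point 1:
  Lat: degrees = first 2 digits = 25, minutes = 31.589; 25 + 31.589/60 = 25.526483
  N ⇒ keep positive
  Longitude: degrees = first 3 digits = 179, minutes = 42.3013; 179 + 42.3013/60 = 179.705022
  hemisphere W, so the sign is −
Point 2:
  Lat: 1.722′ = 0.028700°; total 67.028700
  S → negative
  λ: 0 + 6.39/60 = 0.106500
  hemisphere W, so the sign is −
Point 3:
  Latitude: split at 2 digits → 24° and 53.0623′; 24 + 53.0623/60 = 24.884372
  S → negative
  λ: split at 3 digits → 054° and 37.6165′; 54 + 37.6165/60 = 54.626942
  E → positive
Point 4:
  φ: 36′ + 52.73″ = 36.87883′; 47 + 36.87883/60 = 47.614647
  N → positive
  λ: 15′ + 2.59″ = 15.04317′; 17 + 15.04317/60 = 17.250719
  W → negative
Point 5:
  Latitude: degrees = first 2 digits = 13, minutes = 37.4627; 13 + 37.4627/60 = 13.624378
  S → negative
  Longitude: split at 3 digits → 097° and 37.7492′; 97 + 37.7492/60 = 97.629153
  W ⇒ negate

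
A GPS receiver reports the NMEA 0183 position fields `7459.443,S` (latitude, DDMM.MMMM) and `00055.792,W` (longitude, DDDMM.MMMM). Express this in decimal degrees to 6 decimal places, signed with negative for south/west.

-74.990717, -0.929867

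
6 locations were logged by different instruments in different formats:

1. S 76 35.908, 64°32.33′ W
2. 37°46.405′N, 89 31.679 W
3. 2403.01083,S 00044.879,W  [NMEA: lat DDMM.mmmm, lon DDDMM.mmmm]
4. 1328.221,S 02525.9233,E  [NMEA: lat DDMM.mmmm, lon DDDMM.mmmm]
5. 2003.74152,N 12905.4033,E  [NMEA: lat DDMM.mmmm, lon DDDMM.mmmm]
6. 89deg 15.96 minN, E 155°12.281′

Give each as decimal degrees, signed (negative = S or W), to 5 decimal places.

Point 1:
  Lat: 76 + 35.908/60 = 76.598467
  hemisphere S, so the sign is −
  λ: 64 + 32.33/60 = 64.538833
  hemisphere W, so the sign is −
Point 2:
  Lat: 46.405′ = 0.773417°; total 37.773417
  N ⇒ keep positive
  λ: 89 + 31.679/60 = 89.527983
  W ⇒ negate
Point 3:
  Latitude: degrees = first 2 digits = 24, minutes = 3.01083; 24 + 3.01083/60 = 24.050181
  S ⇒ negate
  λ: split at 3 digits → 000° and 44.879′; 0 + 44.879/60 = 0.747983
  hemisphere W, so the sign is −
Point 4:
  φ: degrees = first 2 digits = 13, minutes = 28.221; 13 + 28.221/60 = 13.470350
  S → negative
  λ: degrees = first 3 digits = 25, minutes = 25.9233; 25 + 25.9233/60 = 25.432055
  E → positive
Point 5:
  Lat: split at 2 digits → 20° and 3.74152′; 20 + 3.74152/60 = 20.062359
  N → positive
  λ: degrees = first 3 digits = 129, minutes = 5.4033; 129 + 5.4033/60 = 129.090055
  E → positive
Point 6:
  φ: 89 + 15.96/60 = 89.266000
  N ⇒ keep positive
  Lon: 12.281′ = 0.204683°; total 155.204683
  E ⇒ keep positive

1. -76.59847, -64.53883
2. 37.77342, -89.52798
3. -24.05018, -0.74798
4. -13.47035, 25.43206
5. 20.06236, 129.09006
6. 89.26600, 155.20468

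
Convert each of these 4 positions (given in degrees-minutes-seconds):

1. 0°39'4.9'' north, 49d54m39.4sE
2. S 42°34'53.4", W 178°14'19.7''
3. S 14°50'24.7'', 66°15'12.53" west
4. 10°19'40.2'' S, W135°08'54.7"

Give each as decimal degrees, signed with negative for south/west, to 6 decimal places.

1. 0.651361, 49.910944
2. -42.581500, -178.238806
3. -14.840194, -66.253481
4. -10.327833, -135.148528

Point 1:
  Lat: 39′ + 4.9″ = 39.08167′; 0 + 39.08167/60 = 0.6513611
  N → positive
  Lon: 49° + 54/60 + 39.4/3600 = 49 + 0.900000 + 0.010944 = 49.9109444
  E → positive
Point 2:
  φ: 42 + 34/60 + 53.4/3600 = 42.5815000
  hemisphere S, so the sign is −
  Longitude: 178° + 14/60 + 19.7/3600 = 178 + 0.233333 + 0.005472 = 178.2388056
  W → negative
Point 3:
  φ: 14° + 50/60 + 24.7/3600 = 14 + 0.833333 + 0.006861 = 14.8401944
  hemisphere S, so the sign is −
  Longitude: 15′ + 12.53″ = 15.20883′; 66 + 15.20883/60 = 66.2534806
  hemisphere W, so the sign is −
Point 4:
  φ: 10° + 19/60 + 40.2/3600 = 10 + 0.316667 + 0.011167 = 10.3278333
  hemisphere S, so the sign is −
  Longitude: 135° + 8/60 + 54.7/3600 = 135 + 0.133333 + 0.015194 = 135.1485278
  W → negative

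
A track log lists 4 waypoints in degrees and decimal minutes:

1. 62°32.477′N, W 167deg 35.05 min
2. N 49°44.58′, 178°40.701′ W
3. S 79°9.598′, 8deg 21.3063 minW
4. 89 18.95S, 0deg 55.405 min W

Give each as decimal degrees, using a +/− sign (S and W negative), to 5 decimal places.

1. 62.54128, -167.58417
2. 49.74300, -178.67835
3. -79.15997, -8.35511
4. -89.31583, -0.92342

Point 1:
  φ: 62 + 32.477/60 = 62.541283
  N ⇒ keep positive
  Lon: 35.05′ = 0.584167°; total 167.584167
  W ⇒ negate
Point 2:
  Lat: 49 + 44.58/60 = 49.743000
  N ⇒ keep positive
  λ: 40.701′ = 0.678350°; total 178.678350
  W → negative
Point 3:
  Latitude: 79 + 9.598/60 = 79.159967
  hemisphere S, so the sign is −
  Longitude: 21.3063′ = 0.355105°; total 8.355105
  hemisphere W, so the sign is −
Point 4:
  Latitude: 18.95′ = 0.315833°; total 89.315833
  hemisphere S, so the sign is −
  Longitude: 55.405′ = 0.923417°; total 0.923417
  W → negative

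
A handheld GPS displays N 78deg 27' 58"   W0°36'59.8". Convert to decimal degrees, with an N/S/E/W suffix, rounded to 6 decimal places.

Latitude: 78 + 27/60 + 58/3600 = 78.4661111
λ: 0 + 36/60 + 59.8/3600 = 0.6166111

78.466111° N, 0.616611° W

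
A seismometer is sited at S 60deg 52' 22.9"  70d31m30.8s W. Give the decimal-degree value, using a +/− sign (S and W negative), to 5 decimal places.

Lat: 60 + 52/60 + 22.9/3600 = 60.873028
S ⇒ negate
λ: 70° + 31/60 + 30.8/3600 = 70 + 0.516667 + 0.008556 = 70.525222
hemisphere W, so the sign is −

-60.87303, -70.52522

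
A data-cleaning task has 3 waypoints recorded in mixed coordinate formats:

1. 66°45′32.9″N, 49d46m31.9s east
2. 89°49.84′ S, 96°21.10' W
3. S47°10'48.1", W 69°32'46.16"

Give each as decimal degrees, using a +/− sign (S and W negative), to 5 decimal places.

Point 1:
  Latitude: 66 + 45/60 + 32.9/3600 = 66.759139
  N → positive
  Longitude: 46′ + 31.9″ = 46.53167′; 49 + 46.53167/60 = 49.775528
  E → positive
Point 2:
  Latitude: 89 + 49.84/60 = 89.830667
  S → negative
  Lon: 21.1′ = 0.351667°; total 96.351667
  hemisphere W, so the sign is −
Point 3:
  Latitude: 10′ + 48.1″ = 10.80167′; 47 + 10.80167/60 = 47.180028
  S ⇒ negate
  λ: 69° + 32/60 + 46.16/3600 = 69 + 0.533333 + 0.012822 = 69.546156
  W → negative

1. 66.75914, 49.77553
2. -89.83067, -96.35167
3. -47.18003, -69.54616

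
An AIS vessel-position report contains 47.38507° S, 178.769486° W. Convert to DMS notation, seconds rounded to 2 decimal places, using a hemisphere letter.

φ: whole degrees 47; 23.10420′ → 23′ and 6.2520″
λ: whole degrees 178; 46.16916′ → 46′ and 10.1496″

47°23′6.25″ S, 178°46′10.15″ W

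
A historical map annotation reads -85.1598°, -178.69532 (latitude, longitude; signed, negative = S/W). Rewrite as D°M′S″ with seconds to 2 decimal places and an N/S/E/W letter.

Latitude is negative → S; |value| = 85.159800
φ: whole degrees 85; 9.58800′ → 9′ and 35.2800″
Longitude is negative → W; |value| = 178.695320
Longitude: 0.695320° → 41.71920′; 0.71920 × 60 = 43.1520″

85°09′35.28″ S, 178°41′43.15″ W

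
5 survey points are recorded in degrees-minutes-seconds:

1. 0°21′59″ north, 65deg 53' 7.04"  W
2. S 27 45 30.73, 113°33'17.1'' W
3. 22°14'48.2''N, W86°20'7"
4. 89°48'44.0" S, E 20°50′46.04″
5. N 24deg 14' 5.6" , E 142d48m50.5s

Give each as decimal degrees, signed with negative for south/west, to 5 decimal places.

1. 0.36639, -65.88529
2. -27.75854, -113.55475
3. 22.24672, -86.33528
4. -89.81222, 20.84612
5. 24.23489, 142.81403

Point 1:
  φ: 0° + 21/60 + 59/3600 = 0 + 0.350000 + 0.016389 = 0.366389
  N ⇒ keep positive
  Longitude: 53′ + 7.04″ = 53.11733′; 65 + 53.11733/60 = 65.885289
  hemisphere W, so the sign is −
Point 2:
  φ: 27 + 45/60 + 30.73/3600 = 27.758536
  S ⇒ negate
  Longitude: 113° + 33/60 + 17.1/3600 = 113 + 0.550000 + 0.004750 = 113.554750
  W ⇒ negate
Point 3:
  Lat: 22 + 14/60 + 48.2/3600 = 22.246722
  N → positive
  λ: 86 + 20/60 + 7/3600 = 86.335278
  hemisphere W, so the sign is −
Point 4:
  φ: 89° + 48/60 + 44/3600 = 89 + 0.800000 + 0.012222 = 89.812222
  S ⇒ negate
  Longitude: 20 + 50/60 + 46.04/3600 = 20.846122
  E → positive
Point 5:
  Latitude: 24 + 14/60 + 5.6/3600 = 24.234889
  N → positive
  λ: 142 + 48/60 + 50.5/3600 = 142.814028
  E ⇒ keep positive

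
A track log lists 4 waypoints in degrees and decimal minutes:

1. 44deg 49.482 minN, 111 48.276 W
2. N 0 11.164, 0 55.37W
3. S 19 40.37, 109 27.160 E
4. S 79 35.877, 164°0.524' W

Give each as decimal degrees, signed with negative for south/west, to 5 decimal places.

Point 1:
  Lat: 49.482′ = 0.824700°; total 44.824700
  N → positive
  Lon: 111 + 48.276/60 = 111.804600
  W ⇒ negate
Point 2:
  Lat: 0 + 11.164/60 = 0.186067
  N ⇒ keep positive
  Lon: 0 + 55.37/60 = 0.922833
  W ⇒ negate
Point 3:
  Lat: 19 + 40.37/60 = 19.672833
  S → negative
  λ: 27.16′ = 0.452667°; total 109.452667
  E → positive
Point 4:
  Lat: 35.877′ = 0.597950°; total 79.597950
  hemisphere S, so the sign is −
  Longitude: 0.524′ = 0.008733°; total 164.008733
  W → negative

1. 44.82470, -111.80460
2. 0.18607, -0.92283
3. -19.67283, 109.45267
4. -79.59795, -164.00873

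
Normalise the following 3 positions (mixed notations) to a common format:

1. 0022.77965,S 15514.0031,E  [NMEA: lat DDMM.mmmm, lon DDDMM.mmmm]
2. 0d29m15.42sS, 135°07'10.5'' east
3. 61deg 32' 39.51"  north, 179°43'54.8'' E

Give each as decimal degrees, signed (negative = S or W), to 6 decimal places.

Point 1:
  φ: degrees = first 2 digits = 0, minutes = 22.77965; 0 + 22.77965/60 = 0.3796608
  S → negative
  Longitude: split at 3 digits → 155° and 14.0031′; 155 + 14.0031/60 = 155.2333850
  E ⇒ keep positive
Point 2:
  Lat: 0 + 29/60 + 15.42/3600 = 0.4876167
  hemisphere S, so the sign is −
  Longitude: 135 + 7/60 + 10.5/3600 = 135.1195833
  E ⇒ keep positive
Point 3:
  φ: 32′ + 39.51″ = 32.65850′; 61 + 32.65850/60 = 61.5443083
  N ⇒ keep positive
  Longitude: 43′ + 54.8″ = 43.91333′; 179 + 43.91333/60 = 179.7318889
  E → positive

1. -0.379661, 155.233385
2. -0.487617, 135.119583
3. 61.544308, 179.731889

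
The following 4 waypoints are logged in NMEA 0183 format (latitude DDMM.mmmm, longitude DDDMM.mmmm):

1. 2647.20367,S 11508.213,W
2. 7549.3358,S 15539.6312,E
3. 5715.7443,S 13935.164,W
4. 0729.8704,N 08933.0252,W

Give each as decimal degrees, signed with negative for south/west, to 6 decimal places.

Point 1:
  Latitude: degrees = first 2 digits = 26, minutes = 47.20367; 26 + 47.20367/60 = 26.7867278
  S ⇒ negate
  λ: split at 3 digits → 115° and 8.213′; 115 + 8.213/60 = 115.1368833
  W → negative
Point 2:
  φ: degrees = first 2 digits = 75, minutes = 49.3358; 75 + 49.3358/60 = 75.8222633
  S → negative
  Longitude: degrees = first 3 digits = 155, minutes = 39.6312; 155 + 39.6312/60 = 155.6605200
  E → positive
Point 3:
  Lat: split at 2 digits → 57° and 15.7443′; 57 + 15.7443/60 = 57.2624050
  hemisphere S, so the sign is −
  Longitude: split at 3 digits → 139° and 35.164′; 139 + 35.164/60 = 139.5860667
  hemisphere W, so the sign is −
Point 4:
  Latitude: split at 2 digits → 07° and 29.8704′; 7 + 29.8704/60 = 7.4978400
  N → positive
  Longitude: split at 3 digits → 089° and 33.0252′; 89 + 33.0252/60 = 89.5504200
  hemisphere W, so the sign is −

1. -26.786728, -115.136883
2. -75.822263, 155.660520
3. -57.262405, -139.586067
4. 7.497840, -89.550420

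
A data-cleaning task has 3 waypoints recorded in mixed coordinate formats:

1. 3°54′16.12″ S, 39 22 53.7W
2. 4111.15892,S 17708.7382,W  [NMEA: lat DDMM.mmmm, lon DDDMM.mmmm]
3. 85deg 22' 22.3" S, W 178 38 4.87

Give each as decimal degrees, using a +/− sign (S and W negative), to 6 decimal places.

1. -3.904478, -39.381583
2. -41.185982, -177.145637
3. -85.372861, -178.634686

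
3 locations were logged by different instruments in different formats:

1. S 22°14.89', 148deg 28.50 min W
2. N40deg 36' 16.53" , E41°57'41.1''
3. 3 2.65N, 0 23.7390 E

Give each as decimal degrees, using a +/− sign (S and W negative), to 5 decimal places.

1. -22.24817, -148.47500
2. 40.60459, 41.96142
3. 3.04417, 0.39565

Point 1:
  Lat: 22 + 14.89/60 = 22.248167
  S ⇒ negate
  Lon: 28.5′ = 0.475000°; total 148.475000
  W → negative
Point 2:
  Latitude: 36′ + 16.53″ = 36.27550′; 40 + 36.27550/60 = 40.604592
  N ⇒ keep positive
  λ: 57′ + 41.1″ = 57.68500′; 41 + 57.68500/60 = 41.961417
  E → positive
Point 3:
  φ: 2.65′ = 0.044167°; total 3.044167
  N → positive
  Lon: 0 + 23.739/60 = 0.395650
  E → positive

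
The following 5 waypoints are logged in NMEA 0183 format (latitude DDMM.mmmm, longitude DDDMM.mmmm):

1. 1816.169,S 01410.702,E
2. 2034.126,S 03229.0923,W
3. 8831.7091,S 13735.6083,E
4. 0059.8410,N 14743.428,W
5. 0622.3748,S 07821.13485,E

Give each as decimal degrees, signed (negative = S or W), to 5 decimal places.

1. -18.26948, 14.17837
2. -20.56877, -32.48487
3. -88.52849, 137.59347
4. 0.99735, -147.72380
5. -6.37291, 78.35225

Point 1:
  φ: split at 2 digits → 18° and 16.169′; 18 + 16.169/60 = 18.269483
  S → negative
  λ: split at 3 digits → 014° and 10.702′; 14 + 10.702/60 = 14.178367
  E ⇒ keep positive
Point 2:
  Latitude: split at 2 digits → 20° and 34.126′; 20 + 34.126/60 = 20.568767
  S → negative
  λ: degrees = first 3 digits = 32, minutes = 29.0923; 32 + 29.0923/60 = 32.484872
  W → negative
Point 3:
  Lat: degrees = first 2 digits = 88, minutes = 31.7091; 88 + 31.7091/60 = 88.528485
  S → negative
  Lon: split at 3 digits → 137° and 35.6083′; 137 + 35.6083/60 = 137.593472
  E ⇒ keep positive
Point 4:
  Lat: degrees = first 2 digits = 0, minutes = 59.841; 0 + 59.841/60 = 0.997350
  N ⇒ keep positive
  λ: split at 3 digits → 147° and 43.428′; 147 + 43.428/60 = 147.723800
  W ⇒ negate
Point 5:
  Latitude: degrees = first 2 digits = 6, minutes = 22.3748; 6 + 22.3748/60 = 6.372913
  S ⇒ negate
  λ: split at 3 digits → 078° and 21.13485′; 78 + 21.13485/60 = 78.352248
  E ⇒ keep positive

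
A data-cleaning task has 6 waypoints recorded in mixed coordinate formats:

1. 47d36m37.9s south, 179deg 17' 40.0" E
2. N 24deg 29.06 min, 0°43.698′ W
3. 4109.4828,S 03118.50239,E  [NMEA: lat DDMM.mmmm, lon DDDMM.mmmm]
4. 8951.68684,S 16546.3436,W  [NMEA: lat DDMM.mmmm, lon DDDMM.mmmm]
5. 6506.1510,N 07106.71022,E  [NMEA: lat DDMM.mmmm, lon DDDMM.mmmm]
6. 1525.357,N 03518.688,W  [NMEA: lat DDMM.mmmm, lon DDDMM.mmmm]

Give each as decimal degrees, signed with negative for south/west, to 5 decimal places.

1. -47.61053, 179.29444
2. 24.48433, -0.72830
3. -41.15805, 31.30837
4. -89.86145, -165.77239
5. 65.10252, 71.11184
6. 15.42262, -35.31147

Point 1:
  Latitude: 47 + 36/60 + 37.9/3600 = 47.610528
  hemisphere S, so the sign is −
  λ: 17′ + 40″ = 17.66667′; 179 + 17.66667/60 = 179.294444
  E ⇒ keep positive
Point 2:
  Lat: 24 + 29.06/60 = 24.484333
  N → positive
  λ: 43.698′ = 0.728300°; total 0.728300
  W → negative
Point 3:
  Lat: degrees = first 2 digits = 41, minutes = 9.4828; 41 + 9.4828/60 = 41.158047
  hemisphere S, so the sign is −
  Lon: split at 3 digits → 031° and 18.50239′; 31 + 18.50239/60 = 31.308373
  E ⇒ keep positive
Point 4:
  φ: degrees = first 2 digits = 89, minutes = 51.68684; 89 + 51.68684/60 = 89.861447
  S ⇒ negate
  λ: degrees = first 3 digits = 165, minutes = 46.3436; 165 + 46.3436/60 = 165.772393
  hemisphere W, so the sign is −
Point 5:
  Latitude: split at 2 digits → 65° and 6.151′; 65 + 6.151/60 = 65.102517
  N → positive
  λ: degrees = first 3 digits = 71, minutes = 6.71022; 71 + 6.71022/60 = 71.111837
  E ⇒ keep positive
Point 6:
  Latitude: split at 2 digits → 15° and 25.357′; 15 + 25.357/60 = 15.422617
  N ⇒ keep positive
  Longitude: degrees = first 3 digits = 35, minutes = 18.688; 35 + 18.688/60 = 35.311467
  hemisphere W, so the sign is −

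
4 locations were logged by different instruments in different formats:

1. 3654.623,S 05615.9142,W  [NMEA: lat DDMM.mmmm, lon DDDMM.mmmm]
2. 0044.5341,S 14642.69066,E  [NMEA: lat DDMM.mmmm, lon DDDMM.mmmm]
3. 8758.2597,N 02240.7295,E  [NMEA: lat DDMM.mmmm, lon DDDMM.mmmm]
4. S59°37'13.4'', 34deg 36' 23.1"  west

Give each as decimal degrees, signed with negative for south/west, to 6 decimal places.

Point 1:
  Lat: degrees = first 2 digits = 36, minutes = 54.623; 36 + 54.623/60 = 36.9103833
  S → negative
  Longitude: degrees = first 3 digits = 56, minutes = 15.9142; 56 + 15.9142/60 = 56.2652367
  W → negative
Point 2:
  Lat: degrees = first 2 digits = 0, minutes = 44.5341; 0 + 44.5341/60 = 0.7422350
  hemisphere S, so the sign is −
  Lon: degrees = first 3 digits = 146, minutes = 42.69066; 146 + 42.69066/60 = 146.7115110
  E → positive
Point 3:
  Latitude: split at 2 digits → 87° and 58.2597′; 87 + 58.2597/60 = 87.9709950
  N → positive
  Longitude: split at 3 digits → 022° and 40.7295′; 22 + 40.7295/60 = 22.6788250
  E ⇒ keep positive
Point 4:
  φ: 37′ + 13.4″ = 37.22333′; 59 + 37.22333/60 = 59.6203889
  hemisphere S, so the sign is −
  λ: 34 + 36/60 + 23.1/3600 = 34.6064167
  W → negative

1. -36.910383, -56.265237
2. -0.742235, 146.711511
3. 87.970995, 22.678825
4. -59.620389, -34.606417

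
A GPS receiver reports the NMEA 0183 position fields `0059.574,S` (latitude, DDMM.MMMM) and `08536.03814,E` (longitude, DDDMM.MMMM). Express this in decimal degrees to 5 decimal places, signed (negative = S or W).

Latitude: degrees = first 2 digits = 0, minutes = 59.574; 0 + 59.574/60 = 0.992900
S → negative
λ: split at 3 digits → 085° and 36.03814′; 85 + 36.03814/60 = 85.600636
E ⇒ keep positive

-0.99290, 85.60064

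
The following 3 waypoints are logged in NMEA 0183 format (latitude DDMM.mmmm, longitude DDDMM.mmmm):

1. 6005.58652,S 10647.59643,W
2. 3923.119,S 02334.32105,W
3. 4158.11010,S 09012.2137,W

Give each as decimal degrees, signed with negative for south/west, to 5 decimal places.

1. -60.09311, -106.79327
2. -39.38532, -23.57202
3. -41.96850, -90.20356

Point 1:
  φ: split at 2 digits → 60° and 5.58652′; 60 + 5.58652/60 = 60.093109
  S ⇒ negate
  λ: degrees = first 3 digits = 106, minutes = 47.59643; 106 + 47.59643/60 = 106.793274
  W ⇒ negate
Point 2:
  Lat: split at 2 digits → 39° and 23.119′; 39 + 23.119/60 = 39.385317
  S ⇒ negate
  Longitude: degrees = first 3 digits = 23, minutes = 34.32105; 23 + 34.32105/60 = 23.572018
  W ⇒ negate
Point 3:
  Latitude: degrees = first 2 digits = 41, minutes = 58.1101; 41 + 58.1101/60 = 41.968502
  S → negative
  Longitude: split at 3 digits → 090° and 12.2137′; 90 + 12.2137/60 = 90.203562
  hemisphere W, so the sign is −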